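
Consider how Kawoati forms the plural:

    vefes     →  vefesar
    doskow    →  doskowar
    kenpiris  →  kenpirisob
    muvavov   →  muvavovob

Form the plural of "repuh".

vefes and kenpiris both end in -s yet inflect differently (vefesar, kenpirisob), so the final letter is not what conditions the rule; the number of vowels is.
"repuh" has 2 vowels. The stems with 2 vowels (doskow → doskowar, vefes → vefesar) add -ar.
The other pattern: stems with 3 vowels add -ob.
So repuh → repuhar.

repuhar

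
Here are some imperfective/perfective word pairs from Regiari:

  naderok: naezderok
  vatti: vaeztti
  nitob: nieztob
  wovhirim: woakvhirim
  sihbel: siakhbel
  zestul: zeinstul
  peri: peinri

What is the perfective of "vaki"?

vaezki

sihbel and zestul both end in -l yet inflect differently (siakhbel, zeinstul), so the final letter is not what conditions the rule; the first letter is.
"vaki" begins with v-. The one such stem in the data (vatti → vaeztti) inserts -ez- after the first vowel (as do naderok, nitob), so the same rule applies.
So vaki → vaezki.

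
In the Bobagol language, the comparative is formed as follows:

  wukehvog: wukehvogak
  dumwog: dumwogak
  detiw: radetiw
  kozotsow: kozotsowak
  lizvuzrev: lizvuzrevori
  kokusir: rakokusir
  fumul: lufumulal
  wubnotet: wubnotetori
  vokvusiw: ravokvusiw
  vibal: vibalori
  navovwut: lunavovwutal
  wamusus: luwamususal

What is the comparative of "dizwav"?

detiw and kozotsow both end in -w yet inflect differently (radetiw, kozotsowak), so the final letter is not what conditions the rule; the last vowel is.
"dizwav" has last vowel 'a'. The one such stem in the data (vibal → vibalori) adds -ori, so the same rule applies.
So dizwav → dizwavori.

dizwavori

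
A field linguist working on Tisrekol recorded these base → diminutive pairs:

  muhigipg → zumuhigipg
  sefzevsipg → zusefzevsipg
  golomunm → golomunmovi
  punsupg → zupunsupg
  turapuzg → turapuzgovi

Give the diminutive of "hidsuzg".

punsupg and turapuzg both end in -g yet inflect differently (zupunsupg, turapuzgovi), so the final letter is not what conditions the rule; the second-to-last letter is.
"hidsuzg" has second-to-last letter 'z'. The one such stem in the data (turapuzg → turapuzgovi) adds -ovi, so the same rule applies.
So hidsuzg → hidsuzgovi.

hidsuzgovi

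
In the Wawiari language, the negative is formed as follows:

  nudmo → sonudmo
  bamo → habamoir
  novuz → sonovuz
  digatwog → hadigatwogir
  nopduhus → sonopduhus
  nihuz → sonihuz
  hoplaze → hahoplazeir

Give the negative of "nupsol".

nudmo and bamo both end in -o yet inflect differently (sonudmo, habamoir), so the final letter is not what conditions the rule; the first letter is.
"nupsol" begins with n-. The stems beginning with n- (nihuz → sonihuz, nopduhus → sonopduhus, novuz → sonovuz) add the prefix so-.
The other pattern: stems beginning with b-, d- or h- add ha- … -ir around the stem.
So nupsol → sonupsol.

sonupsol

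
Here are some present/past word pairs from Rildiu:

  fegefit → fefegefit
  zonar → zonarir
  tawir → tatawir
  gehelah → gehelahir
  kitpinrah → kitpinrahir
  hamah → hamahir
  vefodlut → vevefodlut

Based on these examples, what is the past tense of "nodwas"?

"nodwas" has last vowel 'a'. The stems whose last vowel is 'a' (gehelah → gehelahir, zonar → zonarir, kitpinrah → kitpinrahir) add -ir.
So nodwas → nodwasir.

nodwasir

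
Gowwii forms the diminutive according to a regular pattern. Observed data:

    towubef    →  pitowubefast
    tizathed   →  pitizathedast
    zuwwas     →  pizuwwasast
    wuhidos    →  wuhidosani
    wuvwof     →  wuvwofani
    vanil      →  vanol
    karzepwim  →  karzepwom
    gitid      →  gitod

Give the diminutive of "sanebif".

sanebof

zuwwas and wuhidos both end in -s yet inflect differently (pizuwwasast, wuhidosani), so the final letter is not what conditions the rule; the last vowel is.
"sanebif" has last vowel 'i'. The stems whose last vowel is 'i' (vanil → vanol, karzepwim → karzepwom, gitid → gitod) change the last vowel to 'o'.
So sanebif → sanebof.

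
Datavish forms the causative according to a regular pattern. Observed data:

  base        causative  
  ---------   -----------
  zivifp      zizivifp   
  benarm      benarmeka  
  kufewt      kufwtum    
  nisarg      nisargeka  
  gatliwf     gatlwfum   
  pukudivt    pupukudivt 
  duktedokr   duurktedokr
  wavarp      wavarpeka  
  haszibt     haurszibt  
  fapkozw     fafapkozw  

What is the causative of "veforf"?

veforfeka

haszibt and kufewt both end in -t yet inflect differently (haurszibt, kufwtum), so the final letter is not what conditions the rule; the second-to-last letter is.
"veforf" has second-to-last letter 'r'. The stems whose second-to-last letter is 'r' (benarm → benarmeka, nisarg → nisargeka, wavarp → wavarpeka) add -eka.
So veforf → veforfeka.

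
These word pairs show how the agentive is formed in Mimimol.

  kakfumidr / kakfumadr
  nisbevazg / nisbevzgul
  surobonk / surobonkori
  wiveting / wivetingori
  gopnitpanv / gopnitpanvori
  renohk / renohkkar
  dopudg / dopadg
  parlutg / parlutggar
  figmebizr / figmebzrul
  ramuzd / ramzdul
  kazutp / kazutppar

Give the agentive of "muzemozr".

muzemzrul

wiveting and nisbevazg both end in -g yet inflect differently (wivetingori, nisbevzgul), so the final letter is not what conditions the rule; the second-to-last letter is.
"muzemozr" has second-to-last letter 'z'. The stems whose second-to-last letter is 'z' (nisbevazg → nisbevzgul, figmebizr → figmebzrul, ramuzd → ramzdul) delete the last vowel and add -ul.
The other patterns: stems whose second-to-last letter is 'n' add -ori; stems whose second-to-last letter is 'd' change the last vowel to 'a'; stems whose second-to-last letter is 'h' or 't' double the final consonant and add -ar.
So muzemozr → muzemzrul.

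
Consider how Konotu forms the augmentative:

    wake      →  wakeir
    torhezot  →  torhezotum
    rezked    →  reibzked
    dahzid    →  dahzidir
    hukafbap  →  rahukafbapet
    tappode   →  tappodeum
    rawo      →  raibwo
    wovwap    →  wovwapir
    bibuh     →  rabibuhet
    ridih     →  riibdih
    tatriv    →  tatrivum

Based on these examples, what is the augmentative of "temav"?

"temav" begins with t-. The stems beginning with t- (tatriv → tatrivum, torhezot → torhezotum, tappode → tappodeum) add -um.
So temav → temavum.

temavum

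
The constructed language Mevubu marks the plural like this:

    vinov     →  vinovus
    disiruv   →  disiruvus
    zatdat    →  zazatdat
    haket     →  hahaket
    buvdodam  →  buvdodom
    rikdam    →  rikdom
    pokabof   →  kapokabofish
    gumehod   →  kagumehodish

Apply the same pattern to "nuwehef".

kanuwehefish

zatdat and buvdodam both have last vowel 'a' yet inflect differently (zazatdat, buvdodom), so the last vowel is not what conditions the rule; the final letter is.
"nuwehef" ends in -f. The one such stem in the data (pokabof → kapokabofish) adds ka- … -ish around the stem, so the same rule applies.
The other patterns: stems ending in -v add -us; stems ending in -t repeat the first consonant+vowel as a prefix; stems ending in -m change the last vowel to 'o'.
So nuwehef → kanuwehefish.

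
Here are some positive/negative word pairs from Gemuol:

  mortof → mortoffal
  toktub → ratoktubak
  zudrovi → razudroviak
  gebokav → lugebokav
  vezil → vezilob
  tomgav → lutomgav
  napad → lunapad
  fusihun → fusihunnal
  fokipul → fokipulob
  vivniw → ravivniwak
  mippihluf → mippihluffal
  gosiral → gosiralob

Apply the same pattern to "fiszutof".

fiszutoffal

gosiral and gebokav both have last vowel 'a' yet inflect differently (gosiralob, lugebokav), so the last vowel is not what conditions the rule; the final letter is.
"fiszutof" ends in -f. The stems ending in -f (mippihluf → mippihluffal, mortof → mortoffal) double the final consonant and add -al.
The other patterns: stems ending in -l add -ob; stems ending in -d or -v add the prefix lu-; stems ending in -b, -i or -w add ra- … -ak around the stem.
So fiszutof → fiszutoffal.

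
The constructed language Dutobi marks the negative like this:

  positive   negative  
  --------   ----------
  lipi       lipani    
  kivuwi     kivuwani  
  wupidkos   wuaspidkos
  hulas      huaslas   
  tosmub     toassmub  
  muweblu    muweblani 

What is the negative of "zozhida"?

tosmub and muweblu both have last vowel 'u' yet inflect differently (toassmub, muweblani), so the last vowel is not what conditions the rule; whether the stem ends in a vowel or a consonant is.
"zozhida" ends in a vowel. The stems ending in a vowel (muweblu → muweblani, lipi → lipani, kivuwi → kivuwani) drop the final letter and add -ani.
The other pattern: stems ending in a consonant insert -as- after the first vowel.
So zozhida → zozhidani.

zozhidani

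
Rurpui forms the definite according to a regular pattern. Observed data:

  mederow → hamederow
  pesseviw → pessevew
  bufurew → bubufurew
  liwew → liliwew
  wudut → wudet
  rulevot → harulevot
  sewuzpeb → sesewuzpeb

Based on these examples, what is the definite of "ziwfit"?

liwew and mederow both end in -w yet inflect differently (liliwew, hamederow), so the final letter is not what conditions the rule; the last vowel is.
"ziwfit" has last vowel 'i'. The one such stem in the data (pesseviw → pessevew) changes the last vowel to 'e' (as does wudut), so the same rule applies.
So ziwfit → ziwfet.

ziwfet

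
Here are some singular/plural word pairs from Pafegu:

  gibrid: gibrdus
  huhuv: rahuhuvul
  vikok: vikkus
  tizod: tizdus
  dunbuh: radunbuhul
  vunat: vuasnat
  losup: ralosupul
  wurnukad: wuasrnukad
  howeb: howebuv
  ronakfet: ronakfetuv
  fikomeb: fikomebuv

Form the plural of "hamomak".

ronakfet and vunat both end in -t yet inflect differently (ronakfetuv, vuasnat), so the final letter is not what conditions the rule; the last vowel is.
"hamomak" has last vowel 'a'. The stems whose last vowel is 'a' (vunat → vuasnat, wurnukad → wuasrnukad) insert -as- after the first vowel.
So hamomak → haasmomak.

haasmomak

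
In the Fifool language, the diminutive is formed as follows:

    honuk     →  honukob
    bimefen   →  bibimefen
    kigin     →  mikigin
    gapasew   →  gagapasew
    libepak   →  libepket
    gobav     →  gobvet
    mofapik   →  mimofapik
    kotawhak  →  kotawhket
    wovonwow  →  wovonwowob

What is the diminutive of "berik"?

bimefen and kigin both end in -n yet inflect differently (bibimefen, mikigin), so the final letter is not what conditions the rule; the last vowel is.
"berik" has last vowel 'i'. The stems whose last vowel is 'i' (mofapik → mimofapik, kigin → mikigin) add the prefix mi-.
So berik → miberik.

miberik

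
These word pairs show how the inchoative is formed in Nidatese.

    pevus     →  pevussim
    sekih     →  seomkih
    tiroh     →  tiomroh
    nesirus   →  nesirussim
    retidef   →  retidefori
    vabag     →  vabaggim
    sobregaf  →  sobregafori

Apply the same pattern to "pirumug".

"pirumug" ends in -g. The one such stem in the data (vabag → vabaggim) doubles the final consonant and adds -im (as do nesirus, pevus), so the same rule applies.
So pirumug → pirumuggim.

pirumuggim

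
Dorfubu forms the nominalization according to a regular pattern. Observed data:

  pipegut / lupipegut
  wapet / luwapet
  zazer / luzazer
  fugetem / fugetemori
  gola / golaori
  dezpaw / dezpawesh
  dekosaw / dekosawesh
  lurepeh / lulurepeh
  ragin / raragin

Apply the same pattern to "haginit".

wapet and fugetem both have last vowel 'e' yet inflect differently (luwapet, fugetemori), so the last vowel is not what conditions the rule; the final letter is.
"haginit" ends in -t. The stems ending in -t (pipegut → lupipegut, wapet → luwapet) add the prefix lu-.
So haginit → luhaginit.

luhaginit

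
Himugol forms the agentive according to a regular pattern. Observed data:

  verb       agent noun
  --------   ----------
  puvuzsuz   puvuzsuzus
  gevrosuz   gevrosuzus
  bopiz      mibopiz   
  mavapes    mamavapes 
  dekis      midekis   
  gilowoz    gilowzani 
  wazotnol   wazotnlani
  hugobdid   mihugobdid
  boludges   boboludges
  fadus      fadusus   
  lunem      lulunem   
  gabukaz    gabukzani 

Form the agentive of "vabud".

vabudus

"vabud" has last vowel 'u'. The stems whose last vowel is 'u' (puvuzsuz → puvuzsuzus, gevrosuz → gevrosuzus, fadus → fadusus) add -us.
The other patterns: stems whose last vowel is 'a' or 'o' delete the last vowel and add -ani; stems whose last vowel is 'e' repeat the first consonant+vowel as a prefix; stems whose last vowel is 'i' add the prefix mi-.
So vabud → vabudus.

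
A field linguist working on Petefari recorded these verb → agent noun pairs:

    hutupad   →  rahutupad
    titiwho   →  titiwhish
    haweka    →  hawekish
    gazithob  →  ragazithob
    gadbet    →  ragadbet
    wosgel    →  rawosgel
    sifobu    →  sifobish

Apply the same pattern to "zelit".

razelit

"zelit" ends in a consonant. The stems ending in a consonant (gazithob → ragazithob, wosgel → rawosgel, hutupad → rahutupad) add the prefix ra-.
The other pattern: stems ending in a vowel drop the final letter and add -ish.
So zelit → razelit.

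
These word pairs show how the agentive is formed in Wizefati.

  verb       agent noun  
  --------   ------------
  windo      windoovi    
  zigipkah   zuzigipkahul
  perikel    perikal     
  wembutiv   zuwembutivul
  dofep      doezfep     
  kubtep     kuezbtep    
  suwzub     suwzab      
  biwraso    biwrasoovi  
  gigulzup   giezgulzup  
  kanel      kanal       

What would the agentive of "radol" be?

gigulzup and suwzub both have last vowel 'u' yet inflect differently (giezgulzup, suwzab), so the last vowel is not what conditions the rule; the final letter is.
"radol" ends in -l. The stems ending in -l (perikel → perikal, kanel → kanal) change the last vowel to 'a'.
So radol → radal.

radal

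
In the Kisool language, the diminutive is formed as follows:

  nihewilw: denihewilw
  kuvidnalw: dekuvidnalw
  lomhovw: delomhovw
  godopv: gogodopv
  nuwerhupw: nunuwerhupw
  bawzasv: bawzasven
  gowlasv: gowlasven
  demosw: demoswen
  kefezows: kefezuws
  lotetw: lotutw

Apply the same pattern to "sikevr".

desikevr

nihewilw and nuwerhupw both end in -w yet inflect differently (denihewilw, nunuwerhupw), so the final letter is not what conditions the rule; the second-to-last letter is.
"sikevr" has second-to-last letter 'v'. The one such stem in the data (lomhovw → delomhovw) adds the prefix de-, so the same rule applies.
So sikevr → desikevr.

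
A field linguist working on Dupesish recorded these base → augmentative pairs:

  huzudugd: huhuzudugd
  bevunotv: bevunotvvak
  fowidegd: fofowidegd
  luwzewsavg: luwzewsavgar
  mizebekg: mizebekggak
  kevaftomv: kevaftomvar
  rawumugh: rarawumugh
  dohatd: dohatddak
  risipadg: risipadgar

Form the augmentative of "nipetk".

nipetkkak

"nipetk" has second-to-last letter 't'. The stems whose second-to-last letter is 't' (bevunotv → bevunotvvak, dohatd → dohatddak) double the final consonant and add -ak.
So nipetk → nipetkkak.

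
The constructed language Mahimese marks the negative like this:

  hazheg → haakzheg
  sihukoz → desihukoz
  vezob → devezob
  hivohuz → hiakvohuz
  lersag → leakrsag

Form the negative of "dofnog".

sihukoz and hivohuz both end in -z yet inflect differently (desihukoz, hiakvohuz), so the final letter is not what conditions the rule; the last vowel is.
"dofnog" has last vowel 'o'. The stems whose last vowel is 'o' (vezob → devezob, sihukoz → desihukoz) add the prefix de-.
The other pattern: stems whose last vowel is 'a', 'e' or 'u' insert -ak- after the first vowel.
So dofnog → dedofnog.

dedofnog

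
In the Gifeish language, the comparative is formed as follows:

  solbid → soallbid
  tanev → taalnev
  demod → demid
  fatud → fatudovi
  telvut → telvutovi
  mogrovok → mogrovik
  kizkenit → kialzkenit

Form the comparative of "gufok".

fatud and demod both end in -d yet inflect differently (fatudovi, demid), so the final letter is not what conditions the rule; the last vowel is.
"gufok" has last vowel 'o'. The stems whose last vowel is 'o' (mogrovok → mogrovik, demod → demid) change the last vowel to 'i'.
The other patterns: stems whose last vowel is 'u' add -ovi; stems whose last vowel is 'e' or 'i' insert -al- after the first vowel.
So gufok → gufik.

gufik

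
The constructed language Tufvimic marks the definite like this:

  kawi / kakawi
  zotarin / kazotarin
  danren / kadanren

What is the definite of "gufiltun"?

kagufiltun

Every pair shown (kawi → kakawi, zotarin → kazotarin, danren → kadanren) follows the same rule: add the prefix ka-.
So gufiltun → kagufiltun.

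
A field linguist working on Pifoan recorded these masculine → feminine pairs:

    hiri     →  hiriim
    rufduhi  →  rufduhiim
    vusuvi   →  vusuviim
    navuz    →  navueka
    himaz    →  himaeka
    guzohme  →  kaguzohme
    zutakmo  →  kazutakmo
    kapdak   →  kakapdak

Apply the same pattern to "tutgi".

himaz and kapdak both have last vowel 'a' yet inflect differently (himaeka, kakapdak), so the last vowel is not what conditions the rule; the final letter is.
"tutgi" ends in -i. The stems ending in -i (hiri → hiriim, rufduhi → rufduhiim, vusuvi → vusuviim) add -im.
So tutgi → tutgiim.

tutgiim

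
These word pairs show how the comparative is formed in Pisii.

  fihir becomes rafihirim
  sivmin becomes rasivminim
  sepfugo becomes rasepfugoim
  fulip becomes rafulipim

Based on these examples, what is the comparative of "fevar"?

Every pair shown (fihir → rafihirim, sivmin → rasivminim, sepfugo → rasepfugoim, …) follows the same rule: add ra- … -im around the stem.
So fevar → rafevarim.

rafevarim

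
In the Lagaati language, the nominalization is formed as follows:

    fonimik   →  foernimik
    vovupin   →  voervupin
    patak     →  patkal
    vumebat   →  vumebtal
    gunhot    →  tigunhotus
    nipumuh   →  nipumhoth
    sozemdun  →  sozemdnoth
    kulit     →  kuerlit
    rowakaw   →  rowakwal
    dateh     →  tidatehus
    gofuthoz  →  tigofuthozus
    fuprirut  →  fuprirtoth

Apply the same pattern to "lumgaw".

sozemdun and vovupin both end in -n yet inflect differently (sozemdnoth, voervupin), so the final letter is not what conditions the rule; the last vowel is.
"lumgaw" has last vowel 'a'. The stems whose last vowel is 'a' (vumebat → vumebtal, rowakaw → rowakwal, patak → patkal) delete the last vowel and add -al.
The other patterns: stems whose last vowel is 'u' delete the last vowel and add -oth; stems whose last vowel is 'i' insert -er- after the first vowel; stems whose last vowel is 'e' or 'o' add ti- … -us around the stem.
So lumgaw → lumgwal.

lumgwal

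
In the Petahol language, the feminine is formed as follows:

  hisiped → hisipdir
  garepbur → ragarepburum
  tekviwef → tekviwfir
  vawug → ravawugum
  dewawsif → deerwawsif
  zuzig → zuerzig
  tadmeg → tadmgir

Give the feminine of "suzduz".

rasuzduzum

"suzduz" has last vowel 'u'. The stems whose last vowel is 'u' (vawug → ravawugum, garepbur → ragarepburum) add ra- … -um around the stem.
So suzduz → rasuzduzum.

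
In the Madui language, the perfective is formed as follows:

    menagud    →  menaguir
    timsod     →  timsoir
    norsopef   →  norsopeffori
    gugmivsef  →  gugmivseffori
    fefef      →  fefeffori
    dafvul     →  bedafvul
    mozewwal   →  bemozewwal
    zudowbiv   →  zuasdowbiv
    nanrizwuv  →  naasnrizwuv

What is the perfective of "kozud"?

menagud and dafvul both have last vowel 'u' yet inflect differently (menaguir, bedafvul), so the last vowel is not what conditions the rule; the final letter is.
"kozud" ends in -d. The stems ending in -d (menagud → menaguir, timsod → timsoir) drop the final letter and add -ir.
So kozud → kozuir.

kozuir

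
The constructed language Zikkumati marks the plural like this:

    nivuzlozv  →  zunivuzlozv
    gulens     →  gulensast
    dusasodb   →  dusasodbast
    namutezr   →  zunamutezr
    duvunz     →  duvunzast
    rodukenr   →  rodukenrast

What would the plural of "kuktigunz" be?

kuktigunzast

"kuktigunz" has second-to-last letter 'n'. The stems whose second-to-last letter is 'n' (rodukenr → rodukenrast, gulens → gulensast, duvunz → duvunzast) add -ast.
So kuktigunz → kuktigunzast.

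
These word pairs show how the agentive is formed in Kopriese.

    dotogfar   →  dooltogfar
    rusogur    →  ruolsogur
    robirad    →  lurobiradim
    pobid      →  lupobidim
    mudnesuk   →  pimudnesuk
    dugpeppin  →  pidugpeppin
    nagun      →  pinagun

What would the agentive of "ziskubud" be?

luziskubudim

dotogfar and robirad both have last vowel 'a' yet inflect differently (dooltogfar, lurobiradim), so the last vowel is not what conditions the rule; the final letter is.
"ziskubud" ends in -d. The stems ending in -d (robirad → lurobiradim, pobid → lupobidim) add lu- … -im around the stem.
The other patterns: stems ending in -r insert -ol- after the first vowel; stems ending in -k or -n add the prefix pi-.
So ziskubud → luziskubudim.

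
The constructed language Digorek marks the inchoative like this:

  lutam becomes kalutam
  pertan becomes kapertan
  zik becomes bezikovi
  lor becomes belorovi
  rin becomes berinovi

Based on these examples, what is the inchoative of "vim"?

bevimovi

"vim" has 1 vowel. The stems with 1 vowel (zik → bezikovi, lor → belorovi, rin → berinovi) add be- … -ovi around the stem.
So vim → bevimovi.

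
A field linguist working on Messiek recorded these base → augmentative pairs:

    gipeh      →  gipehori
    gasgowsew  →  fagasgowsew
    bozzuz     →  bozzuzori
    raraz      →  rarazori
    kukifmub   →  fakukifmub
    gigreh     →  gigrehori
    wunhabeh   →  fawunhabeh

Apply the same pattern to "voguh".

"voguh" has 2 vowels. The stems with 2 vowels (gipeh → gipehori, raraz → rarazori, gigreh → gigrehori) add -ori.
The other pattern: stems with 3 vowels add the prefix fa-.
So voguh → voguhori.

voguhori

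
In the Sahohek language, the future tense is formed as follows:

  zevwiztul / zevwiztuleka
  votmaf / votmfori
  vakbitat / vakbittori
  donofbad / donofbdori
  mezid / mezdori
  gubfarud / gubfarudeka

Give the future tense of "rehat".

rehtori

"rehat" has last vowel 'a'. The stems whose last vowel is 'a' (vakbitat → vakbittori, donofbad → donofbdori, votmaf → votmfori) delete the last vowel and add -ori.
So rehat → rehtori.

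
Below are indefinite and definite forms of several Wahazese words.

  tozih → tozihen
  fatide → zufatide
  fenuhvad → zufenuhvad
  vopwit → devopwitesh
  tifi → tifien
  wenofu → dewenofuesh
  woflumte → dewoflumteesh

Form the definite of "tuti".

woflumte and fatide both end in -e yet inflect differently (dewoflumteesh, zufatide), so the final letter is not what conditions the rule; the first letter is.
"tuti" begins with t-. The stems beginning with t- (tifi → tifien, tozih → tozihen) add -en.
So tuti → tutien.

tutien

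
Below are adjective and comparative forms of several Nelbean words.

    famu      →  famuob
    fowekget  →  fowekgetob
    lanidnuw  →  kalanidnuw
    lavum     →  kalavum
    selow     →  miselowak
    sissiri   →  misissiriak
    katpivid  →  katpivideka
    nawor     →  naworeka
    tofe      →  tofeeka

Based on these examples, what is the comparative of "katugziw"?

lanidnuw and selow both end in -w yet inflect differently (kalanidnuw, miselowak), so the final letter is not what conditions the rule; the first letter is.
"katugziw" begins with k-. The one such stem in the data (katpivid → katpivideka) adds -eka, so the same rule applies.
The other patterns: stems beginning with f- add -ob; stems beginning with l- add the prefix ka-; stems beginning with s- add mi- … -ak around the stem.
So katugziw → katugziweka.

katugziweka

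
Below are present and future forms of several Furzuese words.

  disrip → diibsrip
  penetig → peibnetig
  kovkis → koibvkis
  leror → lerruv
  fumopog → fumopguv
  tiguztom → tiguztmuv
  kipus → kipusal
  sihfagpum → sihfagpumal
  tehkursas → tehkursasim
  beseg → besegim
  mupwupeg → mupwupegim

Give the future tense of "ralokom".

penetig and fumopog both end in -g yet inflect differently (peibnetig, fumopguv), so the final letter is not what conditions the rule; the last vowel is.
"ralokom" has last vowel 'o'. The stems whose last vowel is 'o' (leror → lerruv, fumopog → fumopguv, tiguztom → tiguztmuv) delete the last vowel and add -uv.
So ralokom → ralokmuv.

ralokmuv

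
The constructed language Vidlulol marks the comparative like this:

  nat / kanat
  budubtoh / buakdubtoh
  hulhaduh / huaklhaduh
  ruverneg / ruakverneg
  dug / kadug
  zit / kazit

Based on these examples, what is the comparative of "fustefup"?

fuakstefup

"fustefup" has 3 vowels. The stems with 3 vowels (ruverneg → ruakverneg, hulhaduh → huaklhaduh, budubtoh → buakdubtoh) insert -ak- after the first vowel.
So fustefup → fuakstefup.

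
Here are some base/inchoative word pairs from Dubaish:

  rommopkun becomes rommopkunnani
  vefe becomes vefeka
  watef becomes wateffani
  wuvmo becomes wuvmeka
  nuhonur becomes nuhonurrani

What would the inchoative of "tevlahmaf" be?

tevlahmaffani

watef and vefe both have last vowel 'e' yet inflect differently (wateffani, vefeka), so the last vowel is not what conditions the rule; whether the stem ends in a vowel or a consonant is.
"tevlahmaf" ends in a consonant. The stems ending in a consonant (watef → wateffani, nuhonur → nuhonurrani, rommopkun → rommopkunnani) double the final consonant and add -ani.
So tevlahmaf → tevlahmaffani.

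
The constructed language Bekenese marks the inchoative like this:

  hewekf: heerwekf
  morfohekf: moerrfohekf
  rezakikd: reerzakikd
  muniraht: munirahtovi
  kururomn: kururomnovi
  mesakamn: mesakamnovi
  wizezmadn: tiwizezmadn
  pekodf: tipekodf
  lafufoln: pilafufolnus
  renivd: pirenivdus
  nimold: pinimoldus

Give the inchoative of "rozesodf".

"rozesodf" has second-to-last letter 'd'. The stems whose second-to-last letter is 'd' (wizezmadn → tiwizezmadn, pekodf → tipekodf) add the prefix ti-.
The other patterns: stems whose second-to-last letter is 'k' insert -er- after the first vowel; stems whose second-to-last letter is 'h' or 'm' add -ovi; stems whose second-to-last letter is 'l' or 'v' add pi- … -us around the stem.
So rozesodf → tirozesodf.

tirozesodf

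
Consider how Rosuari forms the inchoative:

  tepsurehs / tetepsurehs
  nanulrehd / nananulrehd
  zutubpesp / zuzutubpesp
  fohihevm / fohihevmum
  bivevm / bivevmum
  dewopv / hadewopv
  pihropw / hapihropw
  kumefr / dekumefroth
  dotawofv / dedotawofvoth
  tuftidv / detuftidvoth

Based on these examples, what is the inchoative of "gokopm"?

hagokopm

dewopv and dotawofv both end in -v yet inflect differently (hadewopv, dedotawofvoth), so the final letter is not what conditions the rule; the second-to-last letter is.
"gokopm" has second-to-last letter 'p'. The stems whose second-to-last letter is 'p' (dewopv → hadewopv, pihropw → hapihropw) add the prefix ha-.
The other patterns: stems whose second-to-last letter is 'h' or 's' repeat the first consonant+vowel as a prefix; stems whose second-to-last letter is 'v' add -um; stems whose second-to-last letter is 'd' or 'f' add de- … -oth around the stem.
So gokopm → hagokopm.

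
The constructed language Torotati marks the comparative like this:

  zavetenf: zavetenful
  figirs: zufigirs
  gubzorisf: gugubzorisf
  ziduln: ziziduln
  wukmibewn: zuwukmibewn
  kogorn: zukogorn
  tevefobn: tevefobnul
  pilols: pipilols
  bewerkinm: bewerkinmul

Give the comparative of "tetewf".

zutetewf

"tetewf" has second-to-last letter 'w'. The one such stem in the data (wukmibewn → zuwukmibewn) adds the prefix zu-, so the same rule applies.
The other patterns: stems whose second-to-last letter is 'b' or 'n' add -ul; stems whose second-to-last letter is 'l' or 's' repeat the first consonant+vowel as a prefix.
So tetewf → zutetewf.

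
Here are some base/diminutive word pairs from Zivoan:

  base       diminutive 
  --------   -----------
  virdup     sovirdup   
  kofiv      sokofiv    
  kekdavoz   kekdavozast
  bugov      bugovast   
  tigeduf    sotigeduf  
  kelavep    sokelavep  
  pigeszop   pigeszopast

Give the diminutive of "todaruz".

"todaruz" has last vowel 'u'. The stems whose last vowel is 'u' (virdup → sovirdup, tigeduf → sotigeduf) add the prefix so-.
So todaruz → sotodaruz.

sotodaruz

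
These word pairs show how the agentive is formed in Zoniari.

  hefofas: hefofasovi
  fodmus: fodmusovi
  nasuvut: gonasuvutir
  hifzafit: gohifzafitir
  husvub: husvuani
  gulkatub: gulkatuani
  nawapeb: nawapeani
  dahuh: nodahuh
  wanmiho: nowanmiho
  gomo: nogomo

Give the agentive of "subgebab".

subgebaani

fodmus and nasuvut both have last vowel 'u' yet inflect differently (fodmusovi, gonasuvutir), so the last vowel is not what conditions the rule; the final letter is.
"subgebab" ends in -b. The stems ending in -b (husvub → husvuani, gulkatub → gulkatuani, nawapeb → nawapeani) drop the final letter and add -ani.
So subgebab → subgebaani.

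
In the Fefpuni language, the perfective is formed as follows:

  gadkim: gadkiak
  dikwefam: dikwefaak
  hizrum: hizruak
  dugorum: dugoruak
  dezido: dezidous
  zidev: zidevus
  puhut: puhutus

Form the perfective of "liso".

lisous

hizrum and puhut both have last vowel 'u' yet inflect differently (hizruak, puhutus), so the last vowel is not what conditions the rule; the final letter is.
"liso" ends in -o. The one such stem in the data (dezido → dezidous) adds -us, so the same rule applies.
The other pattern: stems ending in -m drop the final letter and add -ak.
So liso → lisous.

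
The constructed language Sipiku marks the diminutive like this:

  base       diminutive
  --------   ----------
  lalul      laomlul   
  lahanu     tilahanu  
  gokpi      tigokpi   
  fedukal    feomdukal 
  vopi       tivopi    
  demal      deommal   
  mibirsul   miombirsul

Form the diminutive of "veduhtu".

tiveduhtu

lahanu and lalul both have last vowel 'u' yet inflect differently (tilahanu, laomlul), so the last vowel is not what conditions the rule; whether the stem ends in a vowel or a consonant is.
"veduhtu" ends in a vowel. The stems ending in a vowel (gokpi → tigokpi, lahanu → tilahanu, vopi → tivopi) add the prefix ti-.
So veduhtu → tiveduhtu.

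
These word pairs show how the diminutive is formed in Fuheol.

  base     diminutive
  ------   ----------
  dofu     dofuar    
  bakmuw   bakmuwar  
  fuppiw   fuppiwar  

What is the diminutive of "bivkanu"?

Every pair shown (dofu → dofuar, bakmuw → bakmuwar, fuppiw → fuppiwar) follows the same rule: add -ar.
So bivkanu → bivkanuar.

bivkanuar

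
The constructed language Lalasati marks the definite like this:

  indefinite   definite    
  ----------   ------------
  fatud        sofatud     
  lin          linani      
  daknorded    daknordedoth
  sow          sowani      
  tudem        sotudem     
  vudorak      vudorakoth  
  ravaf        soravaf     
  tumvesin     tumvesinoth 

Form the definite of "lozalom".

fatud and daknorded both end in -d yet inflect differently (sofatud, daknordedoth), so the final letter is not what conditions the rule; the number of vowels is.
"lozalom" has 3 vowels. The stems with 3 vowels (vudorak → vudorakoth, daknorded → daknordedoth, tumvesin → tumvesinoth) add -oth.
The other patterns: stems with 1 vowel add -ani; stems with 2 vowels add the prefix so-.
So lozalom → lozalomoth.

lozalomoth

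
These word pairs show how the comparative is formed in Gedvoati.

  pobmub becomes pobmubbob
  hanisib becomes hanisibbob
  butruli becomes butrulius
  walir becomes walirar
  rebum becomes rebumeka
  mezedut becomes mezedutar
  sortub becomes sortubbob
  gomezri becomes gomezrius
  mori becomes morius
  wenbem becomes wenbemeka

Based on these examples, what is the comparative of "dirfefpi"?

pobmub and rebum both have last vowel 'u' yet inflect differently (pobmubbob, rebumeka), so the last vowel is not what conditions the rule; the final letter is.
"dirfefpi" ends in -i. The stems ending in -i (mori → morius, gomezri → gomezrius, butruli → butrulius) add -us.
The other patterns: stems ending in -b double the final consonant and add -ob; stems ending in -m add -eka; stems ending in -r or -t add -ar.
So dirfefpi → dirfefpius.

dirfefpius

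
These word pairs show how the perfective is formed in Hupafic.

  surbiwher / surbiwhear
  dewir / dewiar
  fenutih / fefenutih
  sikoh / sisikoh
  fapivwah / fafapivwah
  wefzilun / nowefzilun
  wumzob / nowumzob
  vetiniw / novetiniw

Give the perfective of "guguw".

noguguw

dewir and fenutih both have last vowel 'i' yet inflect differently (dewiar, fefenutih), so the last vowel is not what conditions the rule; the final letter is.
"guguw" ends in -w. The one such stem in the data (vetiniw → novetiniw) adds the prefix no-, so the same rule applies.
The other patterns: stems ending in -r drop the final letter and add -ar; stems ending in -h repeat the first consonant+vowel as a prefix.
So guguw → noguguw.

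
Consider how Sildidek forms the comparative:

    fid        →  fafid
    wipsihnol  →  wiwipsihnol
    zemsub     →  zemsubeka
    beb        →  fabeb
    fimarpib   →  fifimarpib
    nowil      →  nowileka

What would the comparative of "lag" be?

beb and zemsub both end in -b yet inflect differently (fabeb, zemsubeka), so the final letter is not what conditions the rule; the number of vowels is.
"lag" has 1 vowel. The stems with 1 vowel (fid → fafid, beb → fabeb) add the prefix fa-.
So lag → falag.

falag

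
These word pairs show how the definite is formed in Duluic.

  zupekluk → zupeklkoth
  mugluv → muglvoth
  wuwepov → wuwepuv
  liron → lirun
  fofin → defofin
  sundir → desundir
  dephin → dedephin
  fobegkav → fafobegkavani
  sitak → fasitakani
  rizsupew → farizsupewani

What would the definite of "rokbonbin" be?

mugluv and wuwepov both end in -v yet inflect differently (muglvoth, wuwepuv), so the final letter is not what conditions the rule; the last vowel is.
"rokbonbin" has last vowel 'i'. The stems whose last vowel is 'i' (fofin → defofin, sundir → desundir, dephin → dedephin) add the prefix de-.
The other patterns: stems whose last vowel is 'u' delete the last vowel and add -oth; stems whose last vowel is 'o' change the last vowel to 'u'; stems whose last vowel is 'a' or 'e' add fa- … -ani around the stem.
So rokbonbin → derokbonbin.

derokbonbin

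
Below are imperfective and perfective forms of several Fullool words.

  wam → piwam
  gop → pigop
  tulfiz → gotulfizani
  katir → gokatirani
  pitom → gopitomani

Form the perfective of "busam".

gobusamani

wam and pitom both end in -m yet inflect differently (piwam, gopitomani), so the final letter is not what conditions the rule; the number of vowels is.
"busam" has 2 vowels. The stems with 2 vowels (tulfiz → gotulfizani, katir → gokatirani, pitom → gopitomani) add go- … -ani around the stem.
The other pattern: stems with 1 vowel add the prefix pi-.
So busam → gobusamani.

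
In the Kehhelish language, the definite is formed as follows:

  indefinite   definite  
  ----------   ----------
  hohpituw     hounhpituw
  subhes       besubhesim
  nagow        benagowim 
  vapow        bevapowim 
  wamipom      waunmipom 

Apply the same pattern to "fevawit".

feunvawit

"fevawit" has 3 vowels. The stems with 3 vowels (hohpituw → hounhpituw, wamipom → waunmipom) insert -un- after the first vowel.
So fevawit → feunvawit.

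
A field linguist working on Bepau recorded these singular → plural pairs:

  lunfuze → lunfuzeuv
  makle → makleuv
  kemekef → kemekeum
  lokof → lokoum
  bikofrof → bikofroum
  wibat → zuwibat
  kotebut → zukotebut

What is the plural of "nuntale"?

nuntaleuv

kemekef and lunfuze both have last vowel 'e' yet inflect differently (kemekeum, lunfuzeuv), so the last vowel is not what conditions the rule; the final letter is.
"nuntale" ends in -e. The stems ending in -e (lunfuze → lunfuzeuv, makle → makleuv) add -uv.
The other patterns: stems ending in -f drop the final letter and add -um; stems ending in -t add the prefix zu-.
So nuntale → nuntaleuv.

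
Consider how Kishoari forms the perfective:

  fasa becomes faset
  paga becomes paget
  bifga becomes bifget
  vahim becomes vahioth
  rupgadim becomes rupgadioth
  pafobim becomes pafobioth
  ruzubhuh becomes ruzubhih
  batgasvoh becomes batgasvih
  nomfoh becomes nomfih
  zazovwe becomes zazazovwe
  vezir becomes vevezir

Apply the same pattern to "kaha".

"kaha" ends in -a. The stems ending in -a (fasa → faset, paga → paget, bifga → bifget) drop the final letter and add -et.
So kaha → kahet.

kahet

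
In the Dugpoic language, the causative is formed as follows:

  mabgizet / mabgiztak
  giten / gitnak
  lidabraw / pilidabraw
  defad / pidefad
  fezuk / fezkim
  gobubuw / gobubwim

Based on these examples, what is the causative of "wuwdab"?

"wuwdab" has last vowel 'a'. The stems whose last vowel is 'a' (lidabraw → pilidabraw, defad → pidefad) add the prefix pi-.
The other patterns: stems whose last vowel is 'e' delete the last vowel and add -ak; stems whose last vowel is 'u' delete the last vowel and add -im.
So wuwdab → piwuwdab.

piwuwdab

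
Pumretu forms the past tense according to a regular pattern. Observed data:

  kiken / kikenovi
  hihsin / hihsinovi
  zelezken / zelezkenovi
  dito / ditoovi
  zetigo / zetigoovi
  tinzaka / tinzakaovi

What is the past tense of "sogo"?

Every pair shown (kiken → kikenovi, hihsin → hihsinovi, zelezken → zelezkenovi, …) follows the same rule: add -ovi.
So sogo → sogoovi.

sogoovi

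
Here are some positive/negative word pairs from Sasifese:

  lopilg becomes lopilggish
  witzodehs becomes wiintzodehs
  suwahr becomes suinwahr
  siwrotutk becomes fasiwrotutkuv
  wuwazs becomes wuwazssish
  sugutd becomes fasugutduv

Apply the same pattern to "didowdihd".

witzodehs and wuwazs both end in -s yet inflect differently (wiintzodehs, wuwazssish), so the final letter is not what conditions the rule; the second-to-last letter is.
"didowdihd" has second-to-last letter 'h'. The stems whose second-to-last letter is 'h' (suwahr → suinwahr, witzodehs → wiintzodehs) insert -in- after the first vowel.
The other patterns: stems whose second-to-last letter is 't' add fa- … -uv around the stem; stems whose second-to-last letter is 'l' or 'z' double the final consonant and add -ish.
So didowdihd → diindowdihd.

diindowdihd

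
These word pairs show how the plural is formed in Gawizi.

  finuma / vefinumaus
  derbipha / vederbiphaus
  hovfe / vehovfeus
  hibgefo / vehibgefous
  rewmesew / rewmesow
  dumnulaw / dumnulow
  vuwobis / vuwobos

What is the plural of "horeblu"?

hovfe and rewmesew both have last vowel 'e' yet inflect differently (vehovfeus, rewmesow), so the last vowel is not what conditions the rule; whether the stem ends in a vowel or a consonant is.
"horeblu" ends in a vowel. The stems ending in a vowel (finuma → vefinumaus, derbipha → vederbiphaus, hovfe → vehovfeus) add ve- … -us around the stem.
So horeblu → vehorebluus.

vehorebluus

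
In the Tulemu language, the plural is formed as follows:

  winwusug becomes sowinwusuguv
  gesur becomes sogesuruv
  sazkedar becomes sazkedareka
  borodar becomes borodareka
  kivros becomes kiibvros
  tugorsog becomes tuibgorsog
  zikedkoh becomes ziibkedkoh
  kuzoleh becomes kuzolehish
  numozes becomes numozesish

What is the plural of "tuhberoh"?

tuibhberoh

gesur and sazkedar both end in -r yet inflect differently (sogesuruv, sazkedareka), so the final letter is not what conditions the rule; the last vowel is.
"tuhberoh" has last vowel 'o'. The stems whose last vowel is 'o' (kivros → kiibvros, tugorsog → tuibgorsog, zikedkoh → ziibkedkoh) insert -ib- after the first vowel.
The other patterns: stems whose last vowel is 'u' add so- … -uv around the stem; stems whose last vowel is 'a' add -eka; stems whose last vowel is 'e' add -ish.
So tuhberoh → tuibhberoh.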